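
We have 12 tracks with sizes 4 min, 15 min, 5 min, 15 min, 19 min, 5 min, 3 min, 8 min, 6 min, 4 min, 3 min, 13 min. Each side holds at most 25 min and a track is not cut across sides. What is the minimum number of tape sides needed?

Total = 19 + 15 + 15 + 13 + 8 + 6 + 5 + 5 + 4 + 4 + 3 + 3 = 100 min.
Lower bound: ⌈100/25⌉ = 4 tape sides.
A packing using 4 tape sides:
  side 1: 19 + 6 = 25
  side 2: 15 + 5 + 5 = 25
  side 3: 15 + 4 + 3 + 3 = 25
  side 4: 13 + 8 + 4 = 25
This matches the lower bound, so 4 is optimal.

4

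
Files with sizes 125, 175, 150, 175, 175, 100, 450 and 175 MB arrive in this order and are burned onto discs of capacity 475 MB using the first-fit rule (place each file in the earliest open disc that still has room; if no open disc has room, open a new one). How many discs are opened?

4

  125 → disc 1 (new)  [load 125/475]
  175 → disc 1  [load 300/475]
  150 → disc 1  [load 450/475]
  175 → disc 2 (new)  [load 175/475]
  175 → disc 2  [load 350/475]
  100 → disc 2  [load 450/475]
  450 → disc 3 (new)  [load 450/475]
  175 → disc 4 (new)  [load 175/475]
4 discs opened.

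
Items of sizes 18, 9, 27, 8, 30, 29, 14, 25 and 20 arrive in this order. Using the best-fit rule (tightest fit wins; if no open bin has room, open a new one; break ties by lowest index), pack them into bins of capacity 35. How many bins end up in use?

6

  18 → bin 1 (new)  [load 18/35]
  9 → bin 1  [load 27/35]
  27 → bin 2 (new)  [load 27/35]
  8 → bin 1  [load 35/35]
  30 → bin 3 (new)  [load 30/35]
  29 → bin 4 (new)  [load 29/35]
  14 → bin 5 (new)  [load 14/35]
  25 → bin 6 (new)  [load 25/35]
  20 → bin 5  [load 34/35]
6 bins opened.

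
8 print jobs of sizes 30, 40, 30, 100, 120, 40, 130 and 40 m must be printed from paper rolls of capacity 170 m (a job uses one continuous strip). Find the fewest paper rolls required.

4

Total = 130 + 120 + 100 + 40 + 40 + 40 + 30 + 30 = 530 m.
Lower bound: ⌈530/170⌉ = 4 paper rolls.
A packing using 4 paper rolls:
  roll 1: 130 + 40 = 170
  roll 2: 120 + 40 = 160
  roll 3: 100 + 40 + 30 = 170
  roll 4: 30 = 30
This matches the lower bound, so 4 is optimal.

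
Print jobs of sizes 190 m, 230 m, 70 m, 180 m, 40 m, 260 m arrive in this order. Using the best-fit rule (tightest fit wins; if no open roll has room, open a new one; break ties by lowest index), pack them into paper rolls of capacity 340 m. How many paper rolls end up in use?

4

  190 → roll 1 (new)  [load 190/340]
  230 → roll 2 (new)  [load 230/340]
  70 → roll 2  [load 300/340]
  180 → roll 3 (new)  [load 180/340]
  40 → roll 2  [load 340/340]
  260 → roll 4 (new)  [load 260/340]
4 paper rolls opened.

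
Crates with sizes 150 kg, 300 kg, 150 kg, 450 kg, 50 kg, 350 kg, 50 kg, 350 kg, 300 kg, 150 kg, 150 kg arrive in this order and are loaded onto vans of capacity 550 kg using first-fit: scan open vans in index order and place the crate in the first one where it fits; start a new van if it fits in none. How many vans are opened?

  150 → van 1 (new)  [load 150/550]
  300 → van 1  [load 450/550]
  150 → van 2 (new)  [load 150/550]
  450 → van 3 (new)  [load 450/550]
  50 → van 1  [load 500/550]
  350 → van 2  [load 500/550]
  50 → van 1  [load 550/550]
  350 → van 4 (new)  [load 350/550]
  300 → van 5 (new)  [load 300/550]
  150 → van 4  [load 500/550]
  150 → van 5  [load 450/550]
5 vans opened.

5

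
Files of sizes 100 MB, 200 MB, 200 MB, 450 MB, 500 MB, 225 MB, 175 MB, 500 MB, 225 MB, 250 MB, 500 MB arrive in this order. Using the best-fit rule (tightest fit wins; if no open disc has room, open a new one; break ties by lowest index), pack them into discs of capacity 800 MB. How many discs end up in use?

  100 → disc 1 (new)  [load 100/800]
  200 → disc 1  [load 300/800]
  200 → disc 1  [load 500/800]
  450 → disc 2 (new)  [load 450/800]
  500 → disc 3 (new)  [load 500/800]
  225 → disc 1  [load 725/800]
  175 → disc 3  [load 675/800]
  500 → disc 4 (new)  [load 500/800]
  225 → disc 4  [load 725/800]
  250 → disc 2  [load 700/800]
  500 → disc 5 (new)  [load 500/800]
5 discs opened.

5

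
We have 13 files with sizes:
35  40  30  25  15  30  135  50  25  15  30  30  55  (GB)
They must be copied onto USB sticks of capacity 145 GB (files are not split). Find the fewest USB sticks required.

4

Total = 135 + 55 + 50 + 40 + 35 + 30 + 30 + 30 + 30 + 25 + 25 + 15 + 15 = 515 GB.
Lower bound: ⌈515/145⌉ = 4 USB sticks.
A packing using 4 USB sticks:
  USB stick 1: 135 = 135
  USB stick 2: 55 + 50 + 40 = 145
  USB stick 3: 35 + 30 + 30 + 30 + 15 = 140
  USB stick 4: 30 + 25 + 25 + 15 = 95
This matches the lower bound, so 4 is optimal.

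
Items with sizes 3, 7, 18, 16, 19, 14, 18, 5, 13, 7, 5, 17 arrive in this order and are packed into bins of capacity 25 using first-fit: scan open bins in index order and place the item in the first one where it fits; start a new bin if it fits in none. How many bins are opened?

  3 → bin 1 (new)  [load 3/25]
  7 → bin 1  [load 10/25]
  18 → bin 2 (new)  [load 18/25]
  16 → bin 3 (new)  [load 16/25]
  19 → bin 4 (new)  [load 19/25]
  14 → bin 1  [load 24/25]
  18 → bin 5 (new)  [load 18/25]
  5 → bin 2  [load 23/25]
  13 → bin 6 (new)  [load 13/25]
  7 → bin 3  [load 23/25]
  5 → bin 4  [load 24/25]
  17 → bin 7 (new)  [load 17/25]
7 bins opened.

7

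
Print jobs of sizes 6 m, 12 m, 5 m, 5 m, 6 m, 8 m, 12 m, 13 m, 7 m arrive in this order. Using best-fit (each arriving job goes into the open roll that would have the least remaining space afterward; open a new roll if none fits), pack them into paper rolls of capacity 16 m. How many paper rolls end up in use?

6

  6 → roll 1 (new)  [load 6/16]
  12 → roll 2 (new)  [load 12/16]
  5 → roll 1  [load 11/16]
  5 → roll 1  [load 16/16]
  6 → roll 3 (new)  [load 6/16]
  8 → roll 3  [load 14/16]
  12 → roll 4 (new)  [load 12/16]
  13 → roll 5 (new)  [load 13/16]
  7 → roll 6 (new)  [load 7/16]
6 paper rolls opened.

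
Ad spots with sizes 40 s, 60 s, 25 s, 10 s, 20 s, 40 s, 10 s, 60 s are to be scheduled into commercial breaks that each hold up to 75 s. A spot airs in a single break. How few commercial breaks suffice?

Total = 60 + 60 + 40 + 40 + 25 + 20 + 10 + 10 = 265 s.
Lower bound: ⌈265/75⌉ = 4 commercial breaks.
A packing using 4 commercial breaks:
  break 1: 60 + 10 = 70
  break 2: 60 + 10 = 70
  break 3: 40 + 25 = 65
  break 4: 40 + 20 = 60
This matches the lower bound, so 4 is optimal.

4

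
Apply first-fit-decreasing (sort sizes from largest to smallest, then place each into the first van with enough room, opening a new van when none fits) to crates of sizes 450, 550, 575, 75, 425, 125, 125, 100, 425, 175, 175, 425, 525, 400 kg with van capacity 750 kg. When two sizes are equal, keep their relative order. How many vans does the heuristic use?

Sorted descending: 575, 550, 525, 450, 425, 425, 425, 400, 175, 175, 125, 125, 100, 75.
  575 → van 1 (new)  [load 575/750]
  550 → van 2 (new)  [load 550/750]
  525 → van 3 (new)  [load 525/750]
  450 → van 4 (new)  [load 450/750]
  425 → van 5 (new)  [load 425/750]
  425 → van 6 (new)  [load 425/750]
  425 → van 7 (new)  [load 425/750]
  400 → van 8 (new)  [load 400/750]
  175 → van 1  [load 750/750]
  175 → van 2  [load 725/750]
  125 → van 3  [load 650/750]
  125 → van 4  [load 575/750]
  100 → van 3  [load 750/750]
  75 → van 4  [load 650/750]
8 vans opened.

8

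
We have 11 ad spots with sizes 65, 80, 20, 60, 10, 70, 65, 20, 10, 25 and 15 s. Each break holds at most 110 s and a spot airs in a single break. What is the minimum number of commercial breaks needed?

Total = 80 + 70 + 65 + 65 + 60 + 25 + 20 + 20 + 15 + 10 + 10 = 440 s.
Lower bound: ⌈440/110⌉ = 4 commercial breaks.
Also, 5 ad spots each exceed 55 s, and no two of those can share a break, so at least 5 commercial breaks are needed.
A packing using 5 commercial breaks:
  break 1: 80 + 25 = 105
  break 2: 70 + 20 + 20 = 110
  break 3: 65 + 15 + 10 + 10 = 100
  break 4: 65 = 65
  break 5: 60 = 60
This matches the lower bound, so 5 is optimal.

5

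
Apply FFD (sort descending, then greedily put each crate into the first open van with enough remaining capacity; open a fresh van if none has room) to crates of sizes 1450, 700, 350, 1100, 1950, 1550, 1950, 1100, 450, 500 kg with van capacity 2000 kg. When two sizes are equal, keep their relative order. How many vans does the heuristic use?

Sorted descending: 1950, 1950, 1550, 1450, 1100, 1100, 700, 500, 450, 350.
  1950 → van 1 (new)  [load 1950/2000]
  1950 → van 2 (new)  [load 1950/2000]
  1550 → van 3 (new)  [load 1550/2000]
  1450 → van 4 (new)  [load 1450/2000]
  1100 → van 5 (new)  [load 1100/2000]
  1100 → van 6 (new)  [load 1100/2000]
  700 → van 5  [load 1800/2000]
  500 → van 4  [load 1950/2000]
  450 → van 3  [load 2000/2000]
  350 → van 6  [load 1450/2000]
6 vans opened.

6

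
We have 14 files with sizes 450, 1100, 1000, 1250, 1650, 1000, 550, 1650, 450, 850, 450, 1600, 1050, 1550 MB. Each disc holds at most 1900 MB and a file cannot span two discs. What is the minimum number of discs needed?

9

Total = 1650 + 1650 + 1600 + 1550 + 1250 + 1100 + 1050 + 1000 + 1000 + 850 + 550 + 450 + 450 + 450 = 14600 MB.
Lower bound: ⌈14600/1900⌉ = 8 discs.
Also, 9 files each exceed 950 MB, and no two of those can share a disc, so at least 9 discs are needed.
A packing using 9 discs:
  disc 1: 1650 = 1650
  disc 2: 1650 = 1650
  disc 3: 1600 = 1600
  disc 4: 1550 = 1550
  disc 5: 1250 + 550 = 1800
  disc 6: 1100 + 450 = 1550
  disc 7: 1050 + 850 = 1900
  disc 8: 1000 + 450 + 450 = 1900
  disc 9: 1000 = 1000
This matches the lower bound, so 9 is optimal.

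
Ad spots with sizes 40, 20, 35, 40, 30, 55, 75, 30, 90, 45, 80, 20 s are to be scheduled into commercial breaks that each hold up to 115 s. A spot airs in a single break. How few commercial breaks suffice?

Total = 90 + 80 + 75 + 55 + 45 + 40 + 40 + 35 + 30 + 30 + 20 + 20 = 560 s.
Lower bound: ⌈560/115⌉ = 5 commercial breaks.
A packing using 5 commercial breaks:
  break 1: 90 + 20 = 110
  break 2: 80 + 35 = 115
  break 3: 75 + 40 = 115
  break 4: 55 + 40 + 20 = 115
  break 5: 45 + 30 + 30 = 105
This matches the lower bound, so 5 is optimal.

5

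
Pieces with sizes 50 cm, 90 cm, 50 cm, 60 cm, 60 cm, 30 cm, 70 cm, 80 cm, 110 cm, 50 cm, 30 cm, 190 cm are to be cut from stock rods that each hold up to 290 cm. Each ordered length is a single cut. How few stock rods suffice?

Total = 190 + 110 + 90 + 80 + 70 + 60 + 60 + 50 + 50 + 50 + 30 + 30 = 870 cm.
Lower bound: ⌈870/290⌉ = 3 stock rods.
A packing using 3 stock rods:
  stock rod 1: 190 + 70 + 30 = 290
  stock rod 2: 110 + 90 + 60 + 30 = 290
  stock rod 3: 80 + 60 + 50 + 50 + 50 = 290
This matches the lower bound, so 3 is optimal.

3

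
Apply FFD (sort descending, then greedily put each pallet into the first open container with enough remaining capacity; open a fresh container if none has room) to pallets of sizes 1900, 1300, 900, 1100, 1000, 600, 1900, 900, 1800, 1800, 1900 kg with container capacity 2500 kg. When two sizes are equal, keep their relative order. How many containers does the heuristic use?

Sorted descending: 1900, 1900, 1900, 1800, 1800, 1300, 1100, 1000, 900, 900, 600.
  1900 → container 1 (new)  [load 1900/2500]
  1900 → container 2 (new)  [load 1900/2500]
  1900 → container 3 (new)  [load 1900/2500]
  1800 → container 4 (new)  [load 1800/2500]
  1800 → container 5 (new)  [load 1800/2500]
  1300 → container 6 (new)  [load 1300/2500]
  1100 → container 6  [load 2400/2500]
  1000 → container 7 (new)  [load 1000/2500]
  900 → container 7  [load 1900/2500]
  900 → container 8 (new)  [load 900/2500]
  600 → container 1  [load 2500/2500]
8 containers opened.

8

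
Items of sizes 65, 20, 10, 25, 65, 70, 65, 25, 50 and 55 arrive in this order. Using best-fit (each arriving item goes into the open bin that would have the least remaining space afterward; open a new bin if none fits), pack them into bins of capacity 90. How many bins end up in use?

  65 → bin 1 (new)  [load 65/90]
  20 → bin 1  [load 85/90]
  10 → bin 2 (new)  [load 10/90]
  25 → bin 2  [load 35/90]
  65 → bin 3 (new)  [load 65/90]
  70 → bin 4 (new)  [load 70/90]
  65 → bin 5 (new)  [load 65/90]
  25 → bin 3  [load 90/90]
  50 → bin 2  [load 85/90]
  55 → bin 6 (new)  [load 55/90]
6 bins opened.

6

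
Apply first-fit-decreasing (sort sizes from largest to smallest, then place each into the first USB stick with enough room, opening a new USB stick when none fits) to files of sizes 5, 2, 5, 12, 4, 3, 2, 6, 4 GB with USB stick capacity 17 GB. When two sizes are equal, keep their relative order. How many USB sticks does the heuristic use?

Sorted descending: 12, 6, 5, 5, 4, 4, 3, 2, 2.
  12 → USB stick 1 (new)  [load 12/17]
  6 → USB stick 2 (new)  [load 6/17]
  5 → USB stick 1  [load 17/17]
  5 → USB stick 2  [load 11/17]
  4 → USB stick 2  [load 15/17]
  4 → USB stick 3 (new)  [load 4/17]
  3 → USB stick 3  [load 7/17]
  2 → USB stick 2  [load 17/17]
  2 → USB stick 3  [load 9/17]
3 USB sticks opened.

3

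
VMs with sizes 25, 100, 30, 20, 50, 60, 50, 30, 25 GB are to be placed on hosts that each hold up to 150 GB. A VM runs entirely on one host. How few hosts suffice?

3

Total = 100 + 60 + 50 + 50 + 30 + 30 + 25 + 25 + 20 = 390 GB.
Lower bound: ⌈390/150⌉ = 3 hosts.
A packing using 3 hosts:
  host 1: 100 + 50 = 150
  host 2: 60 + 50 + 30 = 140
  host 3: 30 + 25 + 25 + 20 = 100
This matches the lower bound, so 3 is optimal.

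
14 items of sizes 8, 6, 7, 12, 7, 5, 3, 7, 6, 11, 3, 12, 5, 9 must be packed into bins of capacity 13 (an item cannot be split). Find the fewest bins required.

9

Total = 12 + 12 + 11 + 9 + 8 + 7 + 7 + 7 + 6 + 6 + 5 + 5 + 3 + 3 = 101.
Lower bound: ⌈101/13⌉ = 8 bins.
A packing using 9 bins:
  bin 1: 12 = 12
  bin 2: 12 = 12
  bin 3: 11 = 11
  bin 4: 9 + 3 = 12
  bin 5: 8 + 5 = 13
  bin 6: 7 + 6 = 13
  bin 7: 7 + 6 = 13
  bin 8: 7 + 5 = 12
  bin 9: 3 = 3
No arrangement into 8 bins stays within capacity, so 9 is optimal.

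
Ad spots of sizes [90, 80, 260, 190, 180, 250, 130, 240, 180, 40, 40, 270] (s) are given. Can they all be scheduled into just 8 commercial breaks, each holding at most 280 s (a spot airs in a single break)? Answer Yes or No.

Yes

A valid assignment using 8 commercial breaks:
  break 1: 270 = 270
  break 2: 260 = 260
  break 3: 250 = 250
  break 4: 240 + 40 = 280
  break 5: 190 + 90 = 280
  break 6: 180 + 80 = 260
  break 7: 180 + 40 = 220
  break 8: 130 = 130
Every load is within 280 s, so 8 commercial breaks suffice.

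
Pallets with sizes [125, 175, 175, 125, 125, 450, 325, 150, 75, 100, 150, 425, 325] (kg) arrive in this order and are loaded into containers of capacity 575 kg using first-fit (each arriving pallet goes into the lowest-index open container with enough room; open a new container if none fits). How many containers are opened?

6

  125 → container 1 (new)  [load 125/575]
  175 → container 1  [load 300/575]
  175 → container 1  [load 475/575]
  125 → container 2 (new)  [load 125/575]
  125 → container 2  [load 250/575]
  450 → container 3 (new)  [load 450/575]
  325 → container 2  [load 575/575]
  150 → container 4 (new)  [load 150/575]
  75 → container 1  [load 550/575]
  100 → container 3  [load 550/575]
  150 → container 4  [load 300/575]
  425 → container 5 (new)  [load 425/575]
  325 → container 6 (new)  [load 325/575]
6 containers opened.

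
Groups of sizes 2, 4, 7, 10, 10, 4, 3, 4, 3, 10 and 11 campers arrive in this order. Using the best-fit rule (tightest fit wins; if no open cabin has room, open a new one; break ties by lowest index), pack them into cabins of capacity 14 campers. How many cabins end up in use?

6

  2 → cabin 1 (new)  [load 2/14]
  4 → cabin 1  [load 6/14]
  7 → cabin 1  [load 13/14]
  10 → cabin 2 (new)  [load 10/14]
  10 → cabin 3 (new)  [load 10/14]
  4 → cabin 2  [load 14/14]
  3 → cabin 3  [load 13/14]
  4 → cabin 4 (new)  [load 4/14]
  3 → cabin 4  [load 7/14]
  10 → cabin 5 (new)  [load 10/14]
  11 → cabin 6 (new)  [load 11/14]
6 cabins opened.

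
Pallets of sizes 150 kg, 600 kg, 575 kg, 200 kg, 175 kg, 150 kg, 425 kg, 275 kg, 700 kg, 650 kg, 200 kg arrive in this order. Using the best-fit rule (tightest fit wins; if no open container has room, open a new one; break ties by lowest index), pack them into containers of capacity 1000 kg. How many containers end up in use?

5

  150 → container 1 (new)  [load 150/1000]
  600 → container 1  [load 750/1000]
  575 → container 2 (new)  [load 575/1000]
  200 → container 1  [load 950/1000]
  175 → container 2  [load 750/1000]
  150 → container 2  [load 900/1000]
  425 → container 3 (new)  [load 425/1000]
  275 → container 3  [load 700/1000]
  700 → container 4 (new)  [load 700/1000]
  650 → container 5 (new)  [load 650/1000]
  200 → container 3  [load 900/1000]
5 containers opened.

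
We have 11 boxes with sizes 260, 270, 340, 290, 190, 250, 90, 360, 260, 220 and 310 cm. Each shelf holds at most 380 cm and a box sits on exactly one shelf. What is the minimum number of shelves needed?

Total = 360 + 340 + 310 + 290 + 270 + 260 + 260 + 250 + 220 + 190 + 90 = 2840 cm.
Lower bound: ⌈2840/380⌉ = 8 shelves.
Also, 9 boxes each exceed 190 cm, and no two of those can share a shelf, so at least 9 shelves are needed.
A packing using 10 shelves:
  shelf 1: 360 = 360
  shelf 2: 340 = 340
  shelf 3: 310 = 310
  shelf 4: 290 + 90 = 380
  shelf 5: 270 = 270
  shelf 6: 260 = 260
  shelf 7: 260 = 260
  shelf 8: 250 = 250
  shelf 9: 220 = 220
  shelf 10: 190 = 190
No arrangement into 9 shelves stays within capacity, so 10 is optimal.

10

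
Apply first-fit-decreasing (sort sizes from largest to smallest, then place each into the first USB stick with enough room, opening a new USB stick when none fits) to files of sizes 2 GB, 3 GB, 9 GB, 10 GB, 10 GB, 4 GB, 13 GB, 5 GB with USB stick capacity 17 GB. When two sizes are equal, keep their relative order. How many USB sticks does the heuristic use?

Sorted descending: 13, 10, 10, 9, 5, 4, 3, 2.
  13 → USB stick 1 (new)  [load 13/17]
  10 → USB stick 2 (new)  [load 10/17]
  10 → USB stick 3 (new)  [load 10/17]
  9 → USB stick 4 (new)  [load 9/17]
  5 → USB stick 2  [load 15/17]
  4 → USB stick 1  [load 17/17]
  3 → USB stick 3  [load 13/17]
  2 → USB stick 2  [load 17/17]
4 USB sticks opened.

4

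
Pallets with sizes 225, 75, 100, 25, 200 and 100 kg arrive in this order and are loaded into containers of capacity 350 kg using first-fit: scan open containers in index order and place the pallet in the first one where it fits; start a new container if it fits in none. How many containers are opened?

  225 → container 1 (new)  [load 225/350]
  75 → container 1  [load 300/350]
  100 → container 2 (new)  [load 100/350]
  25 → container 1  [load 325/350]
  200 → container 2  [load 300/350]
  100 → container 3 (new)  [load 100/350]
3 containers opened.

3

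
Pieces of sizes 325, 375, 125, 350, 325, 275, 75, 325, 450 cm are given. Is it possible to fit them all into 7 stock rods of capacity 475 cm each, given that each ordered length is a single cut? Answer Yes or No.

Yes

A valid assignment using 7 stock rods:
  stock rod 1: 450 = 450
  stock rod 2: 375 + 75 = 450
  stock rod 3: 350 + 125 = 475
  stock rod 4: 325 = 325
  stock rod 5: 325 = 325
  stock rod 6: 325 = 325
  stock rod 7: 275 = 275
Every load is within 475 cm, so 7 stock rods suffice.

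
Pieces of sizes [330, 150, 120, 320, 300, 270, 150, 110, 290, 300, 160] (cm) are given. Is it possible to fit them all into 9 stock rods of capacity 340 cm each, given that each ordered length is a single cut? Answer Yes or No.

A valid assignment using 9 stock rods:
  stock rod 1: 330 = 330
  stock rod 2: 320 = 320
  stock rod 3: 300 = 300
  stock rod 4: 300 = 300
  stock rod 5: 290 = 290
  stock rod 6: 270 = 270
  stock rod 7: 160 + 150 = 310
  stock rod 8: 150 + 120 = 270
  stock rod 9: 110 = 110
Every load is within 340 cm, so 9 stock rods suffice.

Yes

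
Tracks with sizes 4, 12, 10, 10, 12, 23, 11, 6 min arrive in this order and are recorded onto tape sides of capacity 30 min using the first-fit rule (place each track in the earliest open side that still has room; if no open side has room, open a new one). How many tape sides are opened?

4

  4 → side 1 (new)  [load 4/30]
  12 → side 1  [load 16/30]
  10 → side 1  [load 26/30]
  10 → side 2 (new)  [load 10/30]
  12 → side 2  [load 22/30]
  23 → side 3 (new)  [load 23/30]
  11 → side 4 (new)  [load 11/30]
  6 → side 2  [load 28/30]
4 tape sides opened.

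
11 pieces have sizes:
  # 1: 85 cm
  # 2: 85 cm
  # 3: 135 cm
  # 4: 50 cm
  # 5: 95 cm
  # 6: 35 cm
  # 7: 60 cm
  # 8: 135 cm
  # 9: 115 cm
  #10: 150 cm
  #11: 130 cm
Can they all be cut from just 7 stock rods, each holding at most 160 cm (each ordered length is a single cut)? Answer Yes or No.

No

Total = 1075 cm; ⌈1075/160⌉ = 7.
8 pieces each exceed half the capacity and cannot share a stock rod, forcing at least 8 stock rods.
At least 8 stock rods are required, but only 7 are allowed.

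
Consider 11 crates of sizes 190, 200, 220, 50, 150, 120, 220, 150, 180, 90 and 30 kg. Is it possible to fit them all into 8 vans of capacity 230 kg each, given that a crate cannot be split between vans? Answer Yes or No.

A valid assignment using 8 vans:
  van 1: 220 = 220
  van 2: 220 = 220
  van 3: 200 + 30 = 230
  van 4: 190 = 190
  van 5: 180 + 50 = 230
  van 6: 150 = 150
  van 7: 150 = 150
  van 8: 120 + 90 = 210
Every load is within 230 kg, so 8 vans suffice.

Yes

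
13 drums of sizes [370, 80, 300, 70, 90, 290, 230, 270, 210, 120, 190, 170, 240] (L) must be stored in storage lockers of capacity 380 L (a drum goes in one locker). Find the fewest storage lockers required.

Total = 370 + 300 + 290 + 270 + 240 + 230 + 210 + 190 + 170 + 120 + 90 + 80 + 70 = 2630 L.
Lower bound: ⌈2630/380⌉ = 7 storage lockers.
A packing using 8 storage lockers:
  locker 1: 370 = 370
  locker 2: 300 + 80 = 380
  locker 3: 290 + 90 = 380
  locker 4: 270 + 70 = 340
  locker 5: 240 + 120 = 360
  locker 6: 230 = 230
  locker 7: 210 + 170 = 380
  locker 8: 190 = 190
No arrangement into 7 storage lockers stays within capacity, so 8 is optimal.

8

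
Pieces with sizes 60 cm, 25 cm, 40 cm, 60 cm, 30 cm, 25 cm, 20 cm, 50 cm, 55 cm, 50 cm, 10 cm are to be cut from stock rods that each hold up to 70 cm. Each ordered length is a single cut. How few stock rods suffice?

7

Total = 60 + 60 + 55 + 50 + 50 + 40 + 30 + 25 + 25 + 20 + 10 = 425 cm.
Lower bound: ⌈425/70⌉ = 7 stock rods.
A packing using 7 stock rods:
  stock rod 1: 60 + 10 = 70
  stock rod 2: 60 = 60
  stock rod 3: 55 = 55
  stock rod 4: 50 + 20 = 70
  stock rod 5: 50 = 50
  stock rod 6: 40 + 30 = 70
  stock rod 7: 25 + 25 = 50
This matches the lower bound, so 7 is optimal.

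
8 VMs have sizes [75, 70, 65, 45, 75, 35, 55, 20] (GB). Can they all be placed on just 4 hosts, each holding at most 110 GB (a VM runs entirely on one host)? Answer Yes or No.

Total = 440 GB; ⌈440/110⌉ = 4.
The bound of 4 does not rule out 4, but exhaustive search shows no assignment into 4 hosts of capacity 110 GB exists — the minimum is 5.

No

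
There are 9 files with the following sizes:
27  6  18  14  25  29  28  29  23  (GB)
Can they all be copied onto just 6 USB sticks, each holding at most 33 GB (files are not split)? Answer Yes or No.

Total = 199 GB; ⌈199/33⌉ = 7.
At least 7 USB sticks are required, but only 6 are allowed.

No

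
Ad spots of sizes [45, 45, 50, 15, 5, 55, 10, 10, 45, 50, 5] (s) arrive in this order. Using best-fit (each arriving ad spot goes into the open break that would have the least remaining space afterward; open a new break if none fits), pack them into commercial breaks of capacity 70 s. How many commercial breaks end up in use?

6

  45 → break 1 (new)  [load 45/70]
  45 → break 2 (new)  [load 45/70]
  50 → break 3 (new)  [load 50/70]
  15 → break 3  [load 65/70]
  5 → break 3  [load 70/70]
  55 → break 4 (new)  [load 55/70]
  10 → break 4  [load 65/70]
  10 → break 1  [load 55/70]
  45 → break 5 (new)  [load 45/70]
  50 → break 6 (new)  [load 50/70]
  5 → break 4  [load 70/70]
6 commercial breaks opened.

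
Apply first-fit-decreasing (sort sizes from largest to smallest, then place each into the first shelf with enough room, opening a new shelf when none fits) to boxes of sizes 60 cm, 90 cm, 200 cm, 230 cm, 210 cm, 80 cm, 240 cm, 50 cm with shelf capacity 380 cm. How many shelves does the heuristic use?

4

Sorted descending: 240, 230, 210, 200, 90, 80, 60, 50.
  240 → shelf 1 (new)  [load 240/380]
  230 → shelf 2 (new)  [load 230/380]
  210 → shelf 3 (new)  [load 210/380]
  200 → shelf 4 (new)  [load 200/380]
  90 → shelf 1  [load 330/380]
  80 → shelf 2  [load 310/380]
  60 → shelf 2  [load 370/380]
  50 → shelf 1  [load 380/380]
4 shelves opened.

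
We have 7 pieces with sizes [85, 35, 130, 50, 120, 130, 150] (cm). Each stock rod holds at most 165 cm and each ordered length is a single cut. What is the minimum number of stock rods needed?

5

Total = 150 + 130 + 130 + 120 + 85 + 50 + 35 = 700 cm.
Lower bound: ⌈700/165⌉ = 5 stock rods.
A packing using 5 stock rods:
  stock rod 1: 150 = 150
  stock rod 2: 130 + 35 = 165
  stock rod 3: 130 = 130
  stock rod 4: 120 = 120
  stock rod 5: 85 + 50 = 135
This matches the lower bound, so 5 is optimal.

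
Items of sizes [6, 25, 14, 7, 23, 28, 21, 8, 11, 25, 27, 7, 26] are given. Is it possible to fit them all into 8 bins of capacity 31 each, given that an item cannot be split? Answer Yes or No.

No

Total = 228; ⌈228/31⌉ = 8.
The bound of 8 does not rule out 8, but exhaustive search shows no assignment into 8 bins of capacity 31 exists — the minimum is 9.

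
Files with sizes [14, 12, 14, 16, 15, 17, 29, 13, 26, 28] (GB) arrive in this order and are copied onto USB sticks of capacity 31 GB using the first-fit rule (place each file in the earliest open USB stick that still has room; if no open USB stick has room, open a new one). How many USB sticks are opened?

7

  14 → USB stick 1 (new)  [load 14/31]
  12 → USB stick 1  [load 26/31]
  14 → USB stick 2 (new)  [load 14/31]
  16 → USB stick 2  [load 30/31]
  15 → USB stick 3 (new)  [load 15/31]
  17 → USB stick 4 (new)  [load 17/31]
  29 → USB stick 5 (new)  [load 29/31]
  13 → USB stick 3  [load 28/31]
  26 → USB stick 6 (new)  [load 26/31]
  28 → USB stick 7 (new)  [load 28/31]
7 USB sticks opened.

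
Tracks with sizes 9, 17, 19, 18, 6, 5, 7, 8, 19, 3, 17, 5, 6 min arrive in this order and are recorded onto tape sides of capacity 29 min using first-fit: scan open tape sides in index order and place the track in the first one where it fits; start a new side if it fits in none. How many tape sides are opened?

6

  9 → side 1 (new)  [load 9/29]
  17 → side 1  [load 26/29]
  19 → side 2 (new)  [load 19/29]
  18 → side 3 (new)  [load 18/29]
  6 → side 2  [load 25/29]
  5 → side 3  [load 23/29]
  7 → side 4 (new)  [load 7/29]
  8 → side 4  [load 15/29]
  19 → side 5 (new)  [load 19/29]
  3 → side 1  [load 29/29]
  17 → side 6 (new)  [load 17/29]
  5 → side 3  [load 28/29]
  6 → side 4  [load 21/29]
6 tape sides opened.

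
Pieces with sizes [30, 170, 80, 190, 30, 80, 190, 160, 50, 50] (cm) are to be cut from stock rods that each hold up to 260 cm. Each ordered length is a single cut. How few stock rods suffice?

Total = 190 + 190 + 170 + 160 + 80 + 80 + 50 + 50 + 30 + 30 = 1030 cm.
Lower bound: ⌈1030/260⌉ = 4 stock rods.
A packing using 5 stock rods:
  stock rod 1: 190 + 50 = 240
  stock rod 2: 190 + 50 = 240
  stock rod 3: 170 + 80 = 250
  stock rod 4: 160 + 80 = 240
  stock rod 5: 30 + 30 = 60
No arrangement into 4 stock rods stays within capacity, so 5 is optimal.

5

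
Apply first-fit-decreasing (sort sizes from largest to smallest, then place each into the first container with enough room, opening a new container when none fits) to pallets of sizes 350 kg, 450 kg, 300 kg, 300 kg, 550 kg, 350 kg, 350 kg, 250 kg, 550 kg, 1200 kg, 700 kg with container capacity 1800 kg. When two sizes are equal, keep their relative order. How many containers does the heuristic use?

Sorted descending: 1200, 700, 550, 550, 450, 350, 350, 350, 300, 300, 250.
  1200 → container 1 (new)  [load 1200/1800]
  700 → container 2 (new)  [load 700/1800]
  550 → container 1  [load 1750/1800]
  550 → container 2  [load 1250/1800]
  450 → container 2  [load 1700/1800]
  350 → container 3 (new)  [load 350/1800]
  350 → container 3  [load 700/1800]
  350 → container 3  [load 1050/1800]
  300 → container 3  [load 1350/1800]
  300 → container 3  [load 1650/1800]
  250 → container 4 (new)  [load 250/1800]
4 containers opened.

4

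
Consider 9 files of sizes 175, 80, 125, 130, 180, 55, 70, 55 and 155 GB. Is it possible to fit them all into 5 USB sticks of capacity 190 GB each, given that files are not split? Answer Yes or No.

No

Total = 1025 GB; ⌈1025/190⌉ = 6.
At least 6 USB sticks are required, but only 5 are allowed.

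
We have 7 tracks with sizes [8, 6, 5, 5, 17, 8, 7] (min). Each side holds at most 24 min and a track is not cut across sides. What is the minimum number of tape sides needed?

3

Total = 17 + 8 + 8 + 7 + 6 + 5 + 5 = 56 min.
Lower bound: ⌈56/24⌉ = 3 tape sides.
A packing using 3 tape sides:
  side 1: 17 + 7 = 24
  side 2: 8 + 8 + 6 = 22
  side 3: 5 + 5 = 10
This matches the lower bound, so 3 is optimal.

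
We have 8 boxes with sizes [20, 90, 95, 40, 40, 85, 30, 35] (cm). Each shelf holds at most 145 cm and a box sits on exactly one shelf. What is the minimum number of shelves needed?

4

Total = 95 + 90 + 85 + 40 + 40 + 35 + 30 + 20 = 435 cm.
Lower bound: ⌈435/145⌉ = 3 shelves.
A packing using 4 shelves:
  shelf 1: 95 + 40 = 135
  shelf 2: 90 + 40 = 130
  shelf 3: 85 + 35 + 20 = 140
  shelf 4: 30 = 30
No arrangement into 3 shelves stays within capacity, so 4 is optimal.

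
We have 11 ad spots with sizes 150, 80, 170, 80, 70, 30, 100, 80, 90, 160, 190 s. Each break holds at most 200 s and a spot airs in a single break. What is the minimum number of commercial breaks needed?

Total = 190 + 170 + 160 + 150 + 100 + 90 + 80 + 80 + 80 + 70 + 30 = 1200 s.
Lower bound: ⌈1200/200⌉ = 6 commercial breaks.
A packing using 7 commercial breaks:
  break 1: 190 = 190
  break 2: 170 + 30 = 200
  break 3: 160 = 160
  break 4: 150 = 150
  break 5: 100 + 90 = 190
  break 6: 80 + 80 = 160
  break 7: 80 + 70 = 150
No arrangement into 6 commercial breaks stays within capacity, so 7 is optimal.

7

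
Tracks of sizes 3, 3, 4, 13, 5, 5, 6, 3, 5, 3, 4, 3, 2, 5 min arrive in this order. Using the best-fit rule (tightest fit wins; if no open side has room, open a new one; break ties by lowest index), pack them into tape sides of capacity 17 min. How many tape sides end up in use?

  3 → side 1 (new)  [load 3/17]
  3 → side 1  [load 6/17]
  4 → side 1  [load 10/17]
  13 → side 2 (new)  [load 13/17]
  5 → side 1  [load 15/17]
  5 → side 3 (new)  [load 5/17]
  6 → side 3  [load 11/17]
  3 → side 2  [load 16/17]
  5 → side 3  [load 16/17]
  3 → side 4 (new)  [load 3/17]
  4 → side 4  [load 7/17]
  3 → side 4  [load 10/17]
  2 → side 1  [load 17/17]
  5 → side 4  [load 15/17]
4 tape sides opened.

4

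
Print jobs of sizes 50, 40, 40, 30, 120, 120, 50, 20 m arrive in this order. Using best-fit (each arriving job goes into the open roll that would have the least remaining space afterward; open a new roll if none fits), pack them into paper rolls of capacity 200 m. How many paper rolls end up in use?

  50 → roll 1 (new)  [load 50/200]
  40 → roll 1  [load 90/200]
  40 → roll 1  [load 130/200]
  30 → roll 1  [load 160/200]
  120 → roll 2 (new)  [load 120/200]
  120 → roll 3 (new)  [load 120/200]
  50 → roll 2  [load 170/200]
  20 → roll 2  [load 190/200]
3 paper rolls opened.

3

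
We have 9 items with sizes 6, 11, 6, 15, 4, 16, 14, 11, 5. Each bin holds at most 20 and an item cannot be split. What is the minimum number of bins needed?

Total = 16 + 15 + 14 + 11 + 11 + 6 + 6 + 5 + 4 = 88.
Lower bound: ⌈88/20⌉ = 5 bins.
A packing using 5 bins:
  bin 1: 16 + 4 = 20
  bin 2: 15 + 5 = 20
  bin 3: 14 + 6 = 20
  bin 4: 11 + 6 = 17
  bin 5: 11 = 11
This matches the lower bound, so 5 is optimal.

5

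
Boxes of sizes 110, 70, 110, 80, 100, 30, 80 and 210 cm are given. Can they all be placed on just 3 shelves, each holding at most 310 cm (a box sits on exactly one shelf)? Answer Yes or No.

A valid assignment using 3 shelves:
  shelf 1: 210 + 100 = 310
  shelf 2: 110 + 110 + 80 = 300
  shelf 3: 80 + 70 + 30 = 180
Every load is within 310 cm, so 3 shelves suffice.

Yes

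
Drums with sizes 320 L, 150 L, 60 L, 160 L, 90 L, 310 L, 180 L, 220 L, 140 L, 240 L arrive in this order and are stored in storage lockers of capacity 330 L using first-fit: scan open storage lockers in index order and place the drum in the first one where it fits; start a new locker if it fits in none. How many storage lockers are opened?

7

  320 → locker 1 (new)  [load 320/330]
  150 → locker 2 (new)  [load 150/330]
  60 → locker 2  [load 210/330]
  160 → locker 3 (new)  [load 160/330]
  90 → locker 2  [load 300/330]
  310 → locker 4 (new)  [load 310/330]
  180 → locker 5 (new)  [load 180/330]
  220 → locker 6 (new)  [load 220/330]
  140 → locker 3  [load 300/330]
  240 → locker 7 (new)  [load 240/330]
7 storage lockers opened.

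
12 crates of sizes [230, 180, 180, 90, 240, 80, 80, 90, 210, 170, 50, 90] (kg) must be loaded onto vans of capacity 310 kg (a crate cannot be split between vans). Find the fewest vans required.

6

Total = 240 + 230 + 210 + 180 + 180 + 170 + 90 + 90 + 90 + 80 + 80 + 50 = 1690 kg.
Lower bound: ⌈1690/310⌉ = 6 vans.
A packing using 6 vans:
  van 1: 240 + 50 = 290
  van 2: 230 + 80 = 310
  van 3: 210 + 90 = 300
  van 4: 180 + 90 = 270
  van 5: 180 + 90 = 270
  van 6: 170 + 80 = 250
This matches the lower bound, so 6 is optimal.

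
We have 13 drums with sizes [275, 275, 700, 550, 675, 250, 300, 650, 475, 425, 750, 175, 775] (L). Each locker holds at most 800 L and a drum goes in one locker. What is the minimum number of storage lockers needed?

9

Total = 775 + 750 + 700 + 675 + 650 + 550 + 475 + 425 + 300 + 275 + 275 + 250 + 175 = 6275 L.
Lower bound: ⌈6275/800⌉ = 8 storage lockers.
A packing using 9 storage lockers:
  locker 1: 775 = 775
  locker 2: 750 = 750
  locker 3: 700 = 700
  locker 4: 675 = 675
  locker 5: 650 = 650
  locker 6: 550 + 250 = 800
  locker 7: 475 + 300 = 775
  locker 8: 425 + 275 = 700
  locker 9: 275 + 175 = 450
No arrangement into 8 storage lockers stays within capacity, so 9 is optimal.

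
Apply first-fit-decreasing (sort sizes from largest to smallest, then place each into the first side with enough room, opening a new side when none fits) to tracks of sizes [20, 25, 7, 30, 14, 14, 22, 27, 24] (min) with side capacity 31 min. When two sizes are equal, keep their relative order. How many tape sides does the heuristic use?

7

Sorted descending: 30, 27, 25, 24, 22, 20, 14, 14, 7.
  30 → side 1 (new)  [load 30/31]
  27 → side 2 (new)  [load 27/31]
  25 → side 3 (new)  [load 25/31]
  24 → side 4 (new)  [load 24/31]
  22 → side 5 (new)  [load 22/31]
  20 → side 6 (new)  [load 20/31]
  14 → side 7 (new)  [load 14/31]
  14 → side 7  [load 28/31]
  7 → side 4  [load 31/31]
7 tape sides opened.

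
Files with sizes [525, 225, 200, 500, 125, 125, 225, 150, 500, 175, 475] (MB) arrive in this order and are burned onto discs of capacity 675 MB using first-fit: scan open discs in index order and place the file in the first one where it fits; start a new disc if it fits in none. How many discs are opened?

  525 → disc 1 (new)  [load 525/675]
  225 → disc 2 (new)  [load 225/675]
  200 → disc 2  [load 425/675]
  500 → disc 3 (new)  [load 500/675]
  125 → disc 1  [load 650/675]
  125 → disc 2  [load 550/675]
  225 → disc 4 (new)  [load 225/675]
  150 → disc 3  [load 650/675]
  500 → disc 5 (new)  [load 500/675]
  175 → disc 4  [load 400/675]
  475 → disc 6 (new)  [load 475/675]
6 discs opened.

6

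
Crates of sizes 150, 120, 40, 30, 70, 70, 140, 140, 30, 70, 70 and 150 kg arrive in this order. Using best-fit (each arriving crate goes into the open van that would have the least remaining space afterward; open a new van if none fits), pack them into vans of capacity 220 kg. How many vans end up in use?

  150 → van 1 (new)  [load 150/220]
  120 → van 2 (new)  [load 120/220]
  40 → van 1  [load 190/220]
  30 → van 1  [load 220/220]
  70 → van 2  [load 190/220]
  70 → van 3 (new)  [load 70/220]
  140 → van 3  [load 210/220]
  140 → van 4 (new)  [load 140/220]
  30 → van 2  [load 220/220]
  70 → van 4  [load 210/220]
  70 → van 5 (new)  [load 70/220]
  150 → van 5  [load 220/220]
5 vans opened.

5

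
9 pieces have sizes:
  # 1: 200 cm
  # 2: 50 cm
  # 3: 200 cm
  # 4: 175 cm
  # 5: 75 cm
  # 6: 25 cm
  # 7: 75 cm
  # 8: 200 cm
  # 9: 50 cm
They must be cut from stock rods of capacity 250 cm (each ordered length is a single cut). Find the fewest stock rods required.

5

Total = 200 + 200 + 200 + 175 + 75 + 75 + 50 + 50 + 25 = 1050 cm.
Lower bound: ⌈1050/250⌉ = 5 stock rods.
A packing using 5 stock rods:
  stock rod 1: 200 + 50 = 250
  stock rod 2: 200 + 50 = 250
  stock rod 3: 200 + 25 = 225
  stock rod 4: 175 + 75 = 250
  stock rod 5: 75 = 75
This matches the lower bound, so 5 is optimal.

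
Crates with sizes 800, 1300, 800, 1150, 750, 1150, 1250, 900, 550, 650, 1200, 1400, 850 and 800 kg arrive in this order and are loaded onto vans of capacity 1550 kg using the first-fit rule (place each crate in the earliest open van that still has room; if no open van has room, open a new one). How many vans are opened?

11

  800 → van 1 (new)  [load 800/1550]
  1300 → van 2 (new)  [load 1300/1550]
  800 → van 3 (new)  [load 800/1550]
  1150 → van 4 (new)  [load 1150/1550]
  750 → van 1  [load 1550/1550]
  1150 → van 5 (new)  [load 1150/1550]
  1250 → van 6 (new)  [load 1250/1550]
  900 → van 7 (new)  [load 900/1550]
  550 → van 3  [load 1350/1550]
  650 → van 7  [load 1550/1550]
  1200 → van 8 (new)  [load 1200/1550]
  1400 → van 9 (new)  [load 1400/1550]
  850 → van 10 (new)  [load 850/1550]
  800 → van 11 (new)  [load 800/1550]
11 vans opened.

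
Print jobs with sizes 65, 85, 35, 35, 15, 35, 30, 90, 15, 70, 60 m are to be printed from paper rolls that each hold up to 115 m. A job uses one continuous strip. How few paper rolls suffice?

5

Total = 90 + 85 + 70 + 65 + 60 + 35 + 35 + 35 + 30 + 15 + 15 = 535 m.
Lower bound: ⌈535/115⌉ = 5 paper rolls.
A packing using 5 paper rolls:
  roll 1: 90 + 15 = 105
  roll 2: 85 + 30 = 115
  roll 3: 70 + 35 = 105
  roll 4: 65 + 35 + 15 = 115
  roll 5: 60 + 35 = 95
This matches the lower bound, so 5 is optimal.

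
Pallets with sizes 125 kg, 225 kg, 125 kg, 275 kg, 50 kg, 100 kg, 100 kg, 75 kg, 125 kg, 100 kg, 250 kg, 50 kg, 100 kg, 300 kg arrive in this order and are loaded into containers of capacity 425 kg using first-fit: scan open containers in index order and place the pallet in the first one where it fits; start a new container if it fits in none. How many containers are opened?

  125 → container 1 (new)  [load 125/425]
  225 → container 1  [load 350/425]
  125 → container 2 (new)  [load 125/425]
  275 → container 2  [load 400/425]
  50 → container 1  [load 400/425]
  100 → container 3 (new)  [load 100/425]
  100 → container 3  [load 200/425]
  75 → container 3  [load 275/425]
  125 → container 3  [load 400/425]
  100 → container 4 (new)  [load 100/425]
  250 → container 4  [load 350/425]
  50 → container 4  [load 400/425]
  100 → container 5 (new)  [load 100/425]
  300 → container 5  [load 400/425]
5 containers opened.

5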